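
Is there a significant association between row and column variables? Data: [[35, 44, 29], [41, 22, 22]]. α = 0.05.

χ² = 6.114. df = 2, critical = 5.991. Reject H₀. Variables are dependent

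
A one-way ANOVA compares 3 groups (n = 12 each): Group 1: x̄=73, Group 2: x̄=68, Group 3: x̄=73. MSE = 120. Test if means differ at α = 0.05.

Grand mean = 71.33. SS_between = 200.0, MS_between = 100.0. F = 0.833, F_crit ≈ 3.285. Fail to reject H₀.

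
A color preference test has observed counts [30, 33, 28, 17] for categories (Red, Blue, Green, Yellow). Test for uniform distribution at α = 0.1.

Expected = 27 each. χ² = Σ(O-E)²/E = 5.407. df = 3, critical value = 6.251. Fail to reject H₀.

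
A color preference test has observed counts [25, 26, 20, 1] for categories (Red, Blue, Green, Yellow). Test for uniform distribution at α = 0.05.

Expected = 18 each. χ² = Σ(O-E)²/E = 22.556. df = 3, critical value = 7.815. Reject H₀.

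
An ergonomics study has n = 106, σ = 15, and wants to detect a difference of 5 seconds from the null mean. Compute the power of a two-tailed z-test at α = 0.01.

SE = σ/√n = 15/√106 = 1.457. Non-centrality λ = d/SE = 5/1.457 = 3.432. Power ≈ Φ(λ - z_{α/2}) = Φ(3.432 - 2.576) = Φ(0.856) = 0.804.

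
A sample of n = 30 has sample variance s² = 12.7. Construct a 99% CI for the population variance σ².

df = 29. χ²_{0.005} = 52.336, χ²_{0.995} = 13.121. CI for σ² = ((n-1)s²/χ²_{α/2}, (n-1)s²/χ²_{1-α/2}) = (29·12.7/52.336, 29·12.7/13.121) = (7.04, 28.07)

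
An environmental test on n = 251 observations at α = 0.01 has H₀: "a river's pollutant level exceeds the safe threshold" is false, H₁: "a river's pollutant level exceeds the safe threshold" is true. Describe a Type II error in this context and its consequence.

Type II error: failing to reject H₀ when it is false — concluding that a river's pollutant level exceeds the safe threshold is not supported when in fact it is. Consequence: allowing unsafe pollution to continue.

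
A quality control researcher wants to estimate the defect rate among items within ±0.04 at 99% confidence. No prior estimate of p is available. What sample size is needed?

Conservative approach: use p = 0.5 (maximizes p(1-p) = 0.25). n = z²(0.25)/E² = 2.576²×0.25/0.04² = 1036.8 → n = 1037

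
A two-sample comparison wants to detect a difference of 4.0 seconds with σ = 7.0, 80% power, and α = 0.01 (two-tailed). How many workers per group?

n per group = 2(z_α/2 + z_β)²σ²/d² = 2×(2.576 + 0.84)²×7.0²/4.0² = 71.5 → n = 72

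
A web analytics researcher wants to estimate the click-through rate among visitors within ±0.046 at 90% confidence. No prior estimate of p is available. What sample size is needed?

Conservative approach: use p = 0.5 (maximizes p(1-p) = 0.25). n = z²(0.25)/E² = 1.645²×0.25/0.046² = 319.7 → n = 320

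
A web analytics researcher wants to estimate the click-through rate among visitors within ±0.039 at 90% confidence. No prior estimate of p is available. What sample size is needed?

Conservative approach: use p = 0.5 (maximizes p(1-p) = 0.25). n = z²(0.25)/E² = 1.645²×0.25/0.039² = 444.8 → n = 445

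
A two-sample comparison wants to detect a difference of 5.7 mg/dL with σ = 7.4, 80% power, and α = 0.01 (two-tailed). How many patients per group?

n per group = 2(z_α/2 + z_β)²σ²/d² = 2×(2.576 + 0.84)²×7.4²/5.7² = 39.3 → n = 40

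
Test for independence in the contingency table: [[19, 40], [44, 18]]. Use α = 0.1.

χ² = 18.202. df = 1, critical = 2.706. Reject H₀. Variables are dependent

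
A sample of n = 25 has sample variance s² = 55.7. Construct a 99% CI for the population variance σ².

df = 24. χ²_{0.005} = 45.559, χ²_{0.995} = 9.886. CI for σ² = ((n-1)s²/χ²_{α/2}, (n-1)s²/χ²_{1-α/2}) = (24·55.7/45.559, 24·55.7/9.886) = (29.34, 135.22)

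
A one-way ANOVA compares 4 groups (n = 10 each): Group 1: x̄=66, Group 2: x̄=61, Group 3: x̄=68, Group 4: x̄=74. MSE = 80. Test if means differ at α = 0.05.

Grand mean = 67.25. SS_between = 867.5, MS_between = 289.17. F = 3.615, F_crit ≈ 2.866. Reject H₀.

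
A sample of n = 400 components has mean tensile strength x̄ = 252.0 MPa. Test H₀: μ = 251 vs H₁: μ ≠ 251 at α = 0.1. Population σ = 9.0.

z = (x̄ - μ₀)/(σ/√n) = (252.0 - 251)/(9.0/√400) = 2.222. Critical value: ±1.645. Since |2.222| > 1.645, Reject H₀.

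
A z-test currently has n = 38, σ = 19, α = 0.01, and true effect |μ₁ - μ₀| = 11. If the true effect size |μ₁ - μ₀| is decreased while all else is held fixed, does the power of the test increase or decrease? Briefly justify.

Power decreases: a smaller true effect decreases the non-centrality λ = |μ₁ - μ₀|/(σ/√n).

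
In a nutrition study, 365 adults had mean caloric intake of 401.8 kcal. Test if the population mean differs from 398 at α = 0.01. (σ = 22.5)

z = (x̄ - μ₀)/(σ/√n) = (401.8 - 398)/(22.5/√365) = 3.227. Critical value: ±2.576. Since |3.227| > 2.576, Reject H₀.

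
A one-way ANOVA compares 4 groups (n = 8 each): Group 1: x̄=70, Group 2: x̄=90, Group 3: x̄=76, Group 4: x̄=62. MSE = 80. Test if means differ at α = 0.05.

Grand mean = 74.5. SS_between = 3352.0, MS_between = 1117.33. F = 13.967, F_crit ≈ 2.947. Reject H₀.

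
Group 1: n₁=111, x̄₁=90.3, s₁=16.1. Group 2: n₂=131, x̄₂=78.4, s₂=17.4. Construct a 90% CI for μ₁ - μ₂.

Difference = 11.9. SE = √(16.1²/111 + 17.4²/131) = 2.156. CI = (8.35, 15.45)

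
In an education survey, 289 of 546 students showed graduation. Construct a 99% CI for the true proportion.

p̂ = 0.529. CI = p̂ ± z*√(p̂(1-p̂)/n) = (0.474, 0.584)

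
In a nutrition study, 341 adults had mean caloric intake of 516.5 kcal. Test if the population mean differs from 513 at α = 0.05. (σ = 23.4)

z = (x̄ - μ₀)/(σ/√n) = (516.5 - 513)/(23.4/√341) = 2.762. Critical value: ±1.96. Since |2.762| > 1.96, Reject H₀.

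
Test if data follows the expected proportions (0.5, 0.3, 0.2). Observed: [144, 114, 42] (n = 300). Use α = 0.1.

Expected: [150.0, 90.0, 60.0]. χ² = 12.04. df = 2, critical = 4.605. Reject H₀.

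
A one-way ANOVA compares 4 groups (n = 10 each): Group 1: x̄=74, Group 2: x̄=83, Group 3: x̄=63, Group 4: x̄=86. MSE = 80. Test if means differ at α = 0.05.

Grand mean = 76.5. SS_between = 3210.0, MS_between = 1070.0. F = 13.375, F_crit ≈ 2.866. Reject H₀.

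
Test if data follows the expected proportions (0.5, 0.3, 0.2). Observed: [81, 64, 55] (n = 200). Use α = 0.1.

Expected: [100.0, 60.0, 40.0]. χ² = 9.502. df = 2, critical = 4.605. Reject H₀.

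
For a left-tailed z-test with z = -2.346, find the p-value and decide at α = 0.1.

p = P(Z < -2.346) = Φ(-2.346) ≈ 0.0095. Since p < 0.1, reject H₀ (significant) at α = 0.1.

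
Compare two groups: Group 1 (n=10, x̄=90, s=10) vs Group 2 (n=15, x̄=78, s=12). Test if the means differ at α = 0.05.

Pooled sp = 11.26. t = 2.611, df = 23. Critical t = ±2.069. Reject H₀.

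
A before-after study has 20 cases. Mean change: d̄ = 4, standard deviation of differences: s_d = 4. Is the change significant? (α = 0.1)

t = d̄/(s_d/√n) = 4/(4/√20) = 4.472. df = 19, critical t = ±1.729. Reject H₀.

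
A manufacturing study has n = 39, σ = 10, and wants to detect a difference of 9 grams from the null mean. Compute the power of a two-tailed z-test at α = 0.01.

SE = σ/√n = 10/√39 = 1.601. Non-centrality λ = d/SE = 9/1.601 = 5.62. Power ≈ Φ(λ - z_{α/2}) = Φ(5.62 - 2.576) = Φ(3.044) = 0.999.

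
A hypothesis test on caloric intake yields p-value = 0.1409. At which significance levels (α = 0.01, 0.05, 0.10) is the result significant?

p = 0.1409. Not significant at any of the given levels.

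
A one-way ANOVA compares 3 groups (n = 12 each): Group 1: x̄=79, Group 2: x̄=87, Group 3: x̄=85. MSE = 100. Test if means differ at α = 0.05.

Grand mean = 83.67. SS_between = 416.0, MS_between = 208.0. F = 2.08, F_crit ≈ 3.285. Fail to reject H₀.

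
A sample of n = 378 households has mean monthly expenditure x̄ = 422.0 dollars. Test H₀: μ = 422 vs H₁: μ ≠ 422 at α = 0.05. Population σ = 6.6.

z = (x̄ - μ₀)/(σ/√n) = (422.0 - 422)/(6.6/√378) = 0.0. Critical value: ±1.96. Since |0.0| ≤ 1.96, Fail to reject H₀.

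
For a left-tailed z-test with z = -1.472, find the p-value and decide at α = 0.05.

p = P(Z < -1.472) = Φ(-1.472) ≈ 0.0705. Since p ≥ 0.05, fail to reject H₀ (not significant) at α = 0.05.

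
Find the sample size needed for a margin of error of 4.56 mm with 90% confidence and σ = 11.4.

n = (z*σ/E)² = (1.645×11.4/4.56)² = 16.9 → n = 17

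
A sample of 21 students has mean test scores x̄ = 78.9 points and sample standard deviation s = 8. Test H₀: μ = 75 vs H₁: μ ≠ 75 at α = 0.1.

t = (x̄ - μ₀)/(s/√n) = (78.9 - 75)/(8/√21) = 2.234. df = 20, critical t = ±1.725. Reject H₀.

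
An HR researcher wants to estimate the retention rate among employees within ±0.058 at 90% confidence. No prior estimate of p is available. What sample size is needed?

Conservative approach: use p = 0.5 (maximizes p(1-p) = 0.25). n = z²(0.25)/E² = 1.645²×0.25/0.058² = 201.1 → n = 202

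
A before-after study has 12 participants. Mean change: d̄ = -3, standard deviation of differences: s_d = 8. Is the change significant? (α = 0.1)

t = d̄/(s_d/√n) = -3/(8/√12) = -1.299. df = 11, critical t = ±1.796. Fail to reject H₀.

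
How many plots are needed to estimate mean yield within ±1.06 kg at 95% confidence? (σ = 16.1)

n = (z*σ/E)² = (1.96×16.1/1.06)² = 886.2 → n = 887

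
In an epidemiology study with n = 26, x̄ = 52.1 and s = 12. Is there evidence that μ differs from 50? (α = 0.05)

t = (x̄ - μ₀)/(s/√n) = (52.1 - 50)/(12/√26) = 0.892. df = 25, critical t = ±2.06. Fail to reject H₀.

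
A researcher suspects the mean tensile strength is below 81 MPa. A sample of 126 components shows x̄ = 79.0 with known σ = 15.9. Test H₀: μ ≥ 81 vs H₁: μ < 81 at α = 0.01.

z = -1.412. Critical value: -2.33. Fail to reject H₀.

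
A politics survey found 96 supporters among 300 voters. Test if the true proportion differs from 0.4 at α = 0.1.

p̂ = 0.32, p₀ = 0.4. z = (p̂ - p₀)/√(p₀(1-p₀)/n) = -2.828. Critical: ±1.645. Reject H₀.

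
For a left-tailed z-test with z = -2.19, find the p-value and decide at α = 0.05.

p = P(Z < -2.19) = Φ(-2.19) ≈ 0.0143. Since p < 0.05, reject H₀ (significant) at α = 0.05.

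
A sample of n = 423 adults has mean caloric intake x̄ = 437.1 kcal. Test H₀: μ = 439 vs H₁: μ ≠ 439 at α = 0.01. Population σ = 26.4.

z = (x̄ - μ₀)/(σ/√n) = (437.1 - 439)/(26.4/√423) = -1.48. Critical value: ±2.576. Since |-1.48| ≤ 2.576, Fail to reject H₀.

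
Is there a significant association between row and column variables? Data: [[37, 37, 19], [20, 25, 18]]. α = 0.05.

χ² = 1.714. df = 2, critical = 5.991. Fail to reject H₀. No evidence of dependence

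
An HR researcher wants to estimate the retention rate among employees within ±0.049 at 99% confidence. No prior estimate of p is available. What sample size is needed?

Conservative approach: use p = 0.5 (maximizes p(1-p) = 0.25). n = z²(0.25)/E² = 2.576²×0.25/0.049² = 690.9 → n = 691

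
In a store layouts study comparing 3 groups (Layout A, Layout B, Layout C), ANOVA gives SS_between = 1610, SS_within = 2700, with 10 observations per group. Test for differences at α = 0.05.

df_between = 2, df_within = 27. F = MS_between/MS_within = 805.0/100.0 = 8.05. F_crit ≈ 3.354. Reject H₀. At least one mean differs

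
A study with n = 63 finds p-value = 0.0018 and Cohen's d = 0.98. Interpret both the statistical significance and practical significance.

Statistically significant (p = 0.0018 < 0.05). Cohen's d = 0.98 indicates a large effect size. Both statistical and practical significance should be considered.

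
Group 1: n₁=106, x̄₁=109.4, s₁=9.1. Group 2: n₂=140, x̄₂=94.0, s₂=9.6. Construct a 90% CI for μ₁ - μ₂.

Difference = 15.4. SE = √(9.1²/106 + 9.6²/140) = 1.2. CI = (13.43, 17.37)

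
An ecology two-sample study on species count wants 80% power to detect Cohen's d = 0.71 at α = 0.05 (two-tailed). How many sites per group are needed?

z_{α/2} = 1.96, z_β = Φ⁻¹(0.8) = 0.842. For medium effect (d = 0.71): n per group = 2(z_{α/2} + z_β)²/d² = 2(1.96 + 0.842)²/0.71² = 31.1 → 32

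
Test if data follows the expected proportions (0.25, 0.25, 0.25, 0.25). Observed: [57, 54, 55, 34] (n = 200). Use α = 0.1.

Expected: [50.0, 50.0, 50.0, 50.0]. χ² = 6.92. df = 3, critical = 6.251. Reject H₀.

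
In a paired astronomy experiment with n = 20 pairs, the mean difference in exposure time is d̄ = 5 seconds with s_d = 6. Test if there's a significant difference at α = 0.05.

t = d̄/(s_d/√n) = 5/(6/√20) = 3.727. df = 19, critical t = ±2.093. Reject H₀.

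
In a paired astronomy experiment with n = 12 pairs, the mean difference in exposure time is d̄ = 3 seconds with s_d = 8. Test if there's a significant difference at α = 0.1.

t = d̄/(s_d/√n) = 3/(8/√12) = 1.299. df = 11, critical t = ±1.796. Fail to reject H₀.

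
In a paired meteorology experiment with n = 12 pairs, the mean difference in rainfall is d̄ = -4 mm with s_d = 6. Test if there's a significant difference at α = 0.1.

t = d̄/(s_d/√n) = -4/(6/√12) = -2.309. df = 11, critical t = ±1.796. Reject H₀.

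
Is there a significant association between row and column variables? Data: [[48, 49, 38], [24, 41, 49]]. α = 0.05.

χ² = 8.391. df = 2, critical = 5.991. Reject H₀. Variables are dependent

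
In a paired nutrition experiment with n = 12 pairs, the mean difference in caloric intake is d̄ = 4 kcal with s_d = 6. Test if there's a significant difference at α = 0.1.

t = d̄/(s_d/√n) = 4/(6/√12) = 2.309. df = 11, critical t = ±1.796. Reject H₀.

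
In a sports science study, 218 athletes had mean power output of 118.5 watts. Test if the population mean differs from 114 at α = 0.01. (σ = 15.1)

z = (x̄ - μ₀)/(σ/√n) = (118.5 - 114)/(15.1/√218) = 4.4. Critical value: ±2.576. Since |4.4| > 2.576, Reject H₀.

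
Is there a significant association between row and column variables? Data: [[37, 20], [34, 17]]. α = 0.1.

χ² = 0.037. df = 1, critical = 2.706. Fail to reject H₀. No evidence of dependence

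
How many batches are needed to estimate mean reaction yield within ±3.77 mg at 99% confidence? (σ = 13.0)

n = (z*σ/E)² = (2.576×13.0/3.77)² = 78.9 → n = 79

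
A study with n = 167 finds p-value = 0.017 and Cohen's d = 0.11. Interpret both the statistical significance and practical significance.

Statistically significant (p = 0.017 < 0.05). Cohen's d = 0.11 indicates a very small effect size. Both statistical and practical significance should be considered.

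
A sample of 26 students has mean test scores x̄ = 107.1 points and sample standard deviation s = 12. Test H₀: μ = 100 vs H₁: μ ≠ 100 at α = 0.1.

t = (x̄ - μ₀)/(s/√n) = (107.1 - 100)/(12/√26) = 3.017. df = 25, critical t = ±1.708. Reject H₀.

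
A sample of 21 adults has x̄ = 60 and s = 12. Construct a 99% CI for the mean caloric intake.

CI = x̄ ± t*(s/√n) = 60 ± 2.845(12/√21) = (52.55, 67.45)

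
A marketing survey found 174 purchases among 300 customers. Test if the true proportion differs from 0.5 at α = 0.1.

p̂ = 0.58, p₀ = 0.5. z = (p̂ - p₀)/√(p₀(1-p₀)/n) = 2.771. Critical: ±1.645. Reject H₀.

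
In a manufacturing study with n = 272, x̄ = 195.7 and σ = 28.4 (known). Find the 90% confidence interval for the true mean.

CI = x̄ ± z*(σ/√n) = 195.7 ± 1.645(28.4/√272) = 195.7 ± 2.83 = (192.87, 198.53)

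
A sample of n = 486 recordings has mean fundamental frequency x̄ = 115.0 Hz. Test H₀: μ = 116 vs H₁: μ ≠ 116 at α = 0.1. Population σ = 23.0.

z = (x̄ - μ₀)/(σ/√n) = (115.0 - 116)/(23.0/√486) = -0.958. Critical value: ±1.645. Since |-0.958| ≤ 1.645, Fail to reject H₀.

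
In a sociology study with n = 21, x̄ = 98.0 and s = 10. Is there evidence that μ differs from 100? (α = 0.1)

t = (x̄ - μ₀)/(s/√n) = (98.0 - 100)/(10/√21) = -0.917. df = 20, critical t = ±1.725. Fail to reject H₀.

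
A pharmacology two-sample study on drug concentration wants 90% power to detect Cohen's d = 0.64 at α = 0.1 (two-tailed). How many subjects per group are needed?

z_{α/2} = 1.645, z_β = Φ⁻¹(0.9) = 1.282. For medium effect (d = 0.64): n per group = 2(z_{α/2} + z_β)²/d² = 2(1.645 + 1.282)²/0.64² = 41.8 → 42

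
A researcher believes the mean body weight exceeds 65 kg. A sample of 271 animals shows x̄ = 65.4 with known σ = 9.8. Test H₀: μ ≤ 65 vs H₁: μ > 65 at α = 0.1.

z = 0.672. Critical value: 1.28. Fail to reject H₀.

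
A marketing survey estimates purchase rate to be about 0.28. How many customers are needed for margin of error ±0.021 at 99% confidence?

n = z²p(1-p)/E² = 2.576²×0.28×0.72/0.021² = 3033.5 → n = 3034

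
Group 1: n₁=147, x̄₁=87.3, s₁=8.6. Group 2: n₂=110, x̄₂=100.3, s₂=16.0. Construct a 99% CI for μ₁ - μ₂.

Difference = -13.0. SE = √(8.6²/147 + 16.0²/110) = 1.682. CI = (-17.33, -8.67)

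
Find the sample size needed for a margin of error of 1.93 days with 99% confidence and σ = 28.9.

n = (z*σ/E)² = (2.576×28.9/1.93)² = 1487.9 → n = 1488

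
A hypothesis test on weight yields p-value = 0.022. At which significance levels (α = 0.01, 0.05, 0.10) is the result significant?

p = 0.022. Significant at: α = 0.05, 0.1.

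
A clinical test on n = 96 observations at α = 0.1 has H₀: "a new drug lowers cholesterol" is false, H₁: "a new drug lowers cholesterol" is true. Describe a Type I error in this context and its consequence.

Type I error: rejecting H₀ when it is true — concluding that a new drug lowers cholesterol when in fact it is not. Consequence: approving an ineffective drug — patients take a useless medication and may skip effective alternatives.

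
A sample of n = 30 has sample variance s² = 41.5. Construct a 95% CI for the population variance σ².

df = 29. χ²_{0.025} = 45.722, χ²_{0.975} = 16.047. CI for σ² = ((n-1)s²/χ²_{α/2}, (n-1)s²/χ²_{1-α/2}) = (29·41.5/45.722, 29·41.5/16.047) = (26.32, 75.0)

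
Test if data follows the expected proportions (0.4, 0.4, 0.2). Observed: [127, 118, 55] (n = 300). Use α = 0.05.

Expected: [120.0, 120.0, 60.0]. χ² = 0.858. df = 2, critical = 5.991. Fail to reject H₀.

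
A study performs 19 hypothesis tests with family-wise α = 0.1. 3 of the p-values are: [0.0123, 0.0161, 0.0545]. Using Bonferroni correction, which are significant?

Bonferroni α = 0.1/19 = 0.00526. None of the given p-values are significant.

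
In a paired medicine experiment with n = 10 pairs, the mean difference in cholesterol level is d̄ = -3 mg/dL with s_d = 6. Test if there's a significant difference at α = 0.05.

t = d̄/(s_d/√n) = -3/(6/√10) = -1.581. df = 9, critical t = ±2.262. Fail to reject H₀.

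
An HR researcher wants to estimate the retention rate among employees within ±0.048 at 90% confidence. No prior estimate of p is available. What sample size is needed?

Conservative approach: use p = 0.5 (maximizes p(1-p) = 0.25). n = z²(0.25)/E² = 1.645²×0.25/0.048² = 293.6 → n = 294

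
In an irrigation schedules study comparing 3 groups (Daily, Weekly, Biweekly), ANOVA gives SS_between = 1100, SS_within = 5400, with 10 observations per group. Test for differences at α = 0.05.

df_between = 2, df_within = 27. F = MS_between/MS_within = 550.0/200.0 = 2.75. F_crit ≈ 3.354. Fail to reject H₀.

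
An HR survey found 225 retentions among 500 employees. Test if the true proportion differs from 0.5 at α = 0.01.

p̂ = 0.45, p₀ = 0.5. z = (p̂ - p₀)/√(p₀(1-p₀)/n) = -2.236. Critical: ±2.576. Fail to reject H₀.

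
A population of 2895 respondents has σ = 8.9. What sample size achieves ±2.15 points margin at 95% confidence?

Without FPC: n₀ = (1.96×8.9/2.15)² = 65.829. With FPC: n = n₀N/(n₀+N-1) = 64.4 → n = 65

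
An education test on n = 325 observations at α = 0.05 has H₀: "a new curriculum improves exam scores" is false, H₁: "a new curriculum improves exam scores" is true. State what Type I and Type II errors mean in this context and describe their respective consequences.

Type I (false positive): concluding that a new curriculum improves exam scores when it is not — adopting a curriculum that gives no real benefit — disruption for nothing. Type II (false negative): failing to conclude that a new curriculum improves exam scores when it is — keeping the old curriculum when the new one would have helped students. Which is costlier depends on domain priorities and is a judgement call rather than a statistical fact.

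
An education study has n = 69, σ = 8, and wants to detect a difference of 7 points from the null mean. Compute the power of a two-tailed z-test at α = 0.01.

SE = σ/√n = 8/√69 = 0.963. Non-centrality λ = d/SE = 7/0.963 = 7.268. Power ≈ Φ(λ - z_{α/2}) = Φ(7.268 - 2.576) = Φ(4.692) = 1.0.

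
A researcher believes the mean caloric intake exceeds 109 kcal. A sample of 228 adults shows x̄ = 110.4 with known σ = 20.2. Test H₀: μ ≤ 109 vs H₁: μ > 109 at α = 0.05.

z = 1.047. Critical value: 1.645. Fail to reject H₀.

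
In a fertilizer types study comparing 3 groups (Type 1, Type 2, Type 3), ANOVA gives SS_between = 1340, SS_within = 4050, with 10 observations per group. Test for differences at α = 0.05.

df_between = 2, df_within = 27. F = MS_between/MS_within = 670.0/150.0 = 4.467. F_crit ≈ 3.354. Reject H₀. At least one mean differs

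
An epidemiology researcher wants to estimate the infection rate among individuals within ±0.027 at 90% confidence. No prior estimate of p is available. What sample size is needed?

Conservative approach: use p = 0.5 (maximizes p(1-p) = 0.25). n = z²(0.25)/E² = 1.645²×0.25/0.027² = 928.0 → n = 928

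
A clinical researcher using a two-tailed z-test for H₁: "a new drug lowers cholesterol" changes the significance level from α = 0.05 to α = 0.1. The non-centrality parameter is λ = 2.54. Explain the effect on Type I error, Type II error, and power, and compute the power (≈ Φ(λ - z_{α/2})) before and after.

Increasing α from 0.05 to 0.1:
• Type I error rate increases (α is the Type I rate by definition).
• Critical value moves from z_{α/2} = 1.96 to 1.645, so power = Φ(λ - z_{α/2}) goes from Φ(2.54 - 1.96) = 0.719 to Φ(2.54 - 1.645) = 0.815.
• Type II error rate β = 1 - power therefore decreases (0.281 → 0.185).
Appropriate when false negatives are costly — here, shelving an effective drug — patients miss out on a treatment that would have helped.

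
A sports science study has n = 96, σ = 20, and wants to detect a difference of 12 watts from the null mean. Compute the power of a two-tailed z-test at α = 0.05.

SE = σ/√n = 20/√96 = 2.041. Non-centrality λ = d/SE = 12/2.041 = 5.879. Power ≈ Φ(λ - z_{α/2}) = Φ(5.879 - 1.96) = Φ(3.919) = 1.0.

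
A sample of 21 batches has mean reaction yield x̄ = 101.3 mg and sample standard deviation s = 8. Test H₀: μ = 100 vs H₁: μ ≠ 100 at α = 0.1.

t = (x̄ - μ₀)/(s/√n) = (101.3 - 100)/(8/√21) = 0.745. df = 20, critical t = ±1.725. Fail to reject H₀.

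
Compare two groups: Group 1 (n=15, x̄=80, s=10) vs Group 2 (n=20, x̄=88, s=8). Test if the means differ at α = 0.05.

Pooled sp = 8.9. t = -2.631, df = 33. Critical t = ±2.035. Reject H₀.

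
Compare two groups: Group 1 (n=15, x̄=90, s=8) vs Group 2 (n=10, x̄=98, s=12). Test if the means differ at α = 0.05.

Pooled sp = 9.76. t = -2.007, df = 23. Critical t = ±2.069. Fail to reject H₀.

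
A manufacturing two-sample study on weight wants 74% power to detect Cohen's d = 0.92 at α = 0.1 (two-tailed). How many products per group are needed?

z_{α/2} = 1.645, z_β = Φ⁻¹(0.74) = 0.643. For large effect (d = 0.92): n per group = 2(z_{α/2} + z_β)²/d² = 2(1.645 + 0.643)²/0.92² = 12.4 → 13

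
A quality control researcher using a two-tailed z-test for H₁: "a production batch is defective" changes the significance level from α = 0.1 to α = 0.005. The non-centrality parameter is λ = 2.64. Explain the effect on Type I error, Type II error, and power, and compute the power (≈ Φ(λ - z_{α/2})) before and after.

Decreasing α from 0.1 to 0.005:
• Type I error rate decreases (α is the Type I rate by definition).
• Critical value moves from z_{α/2} = 1.645 to 2.807, so power = Φ(λ - z_{α/2}) goes from Φ(2.64 - 1.645) = 0.84 to Φ(2.64 - 2.807) = 0.434.
• Type II error rate β = 1 - power therefore increases (0.16 → 0.566).
Appropriate when false positives are costly — here, scrapping a good batch — wasted material and cost for no reason.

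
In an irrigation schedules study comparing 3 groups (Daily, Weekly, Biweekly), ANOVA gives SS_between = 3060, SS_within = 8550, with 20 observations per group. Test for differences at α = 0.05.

df_between = 2, df_within = 57. F = MS_between/MS_within = 1530.0/150.0 = 10.2. F_crit ≈ 3.159. Reject H₀. At least one mean differs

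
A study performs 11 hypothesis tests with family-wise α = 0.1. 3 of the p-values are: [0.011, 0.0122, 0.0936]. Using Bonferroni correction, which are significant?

Bonferroni α = 0.1/11 = 0.00909. None of the given p-values are significant.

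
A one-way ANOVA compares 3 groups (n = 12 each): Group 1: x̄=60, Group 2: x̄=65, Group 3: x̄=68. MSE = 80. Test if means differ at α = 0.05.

Grand mean = 64.33. SS_between = 392.0, MS_between = 196.0. F = 2.45, F_crit ≈ 3.285. Fail to reject H₀.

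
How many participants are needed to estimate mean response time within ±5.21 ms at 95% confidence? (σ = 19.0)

n = (z*σ/E)² = (1.96×19.0/5.21)² = 51.1 → n = 52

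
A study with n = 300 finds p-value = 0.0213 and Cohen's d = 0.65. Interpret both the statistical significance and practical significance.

Statistically significant (p = 0.0213 < 0.05). Cohen's d = 0.65 indicates a medium effect size. Both statistical and practical significance should be considered.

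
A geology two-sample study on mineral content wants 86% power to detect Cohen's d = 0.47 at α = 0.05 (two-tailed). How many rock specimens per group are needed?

z_{α/2} = 1.96, z_β = Φ⁻¹(0.86) = 1.08. For small effect (d = 0.47): n per group = 2(z_{α/2} + z_β)²/d² = 2(1.96 + 1.08)²/0.47² = 83.7 → 84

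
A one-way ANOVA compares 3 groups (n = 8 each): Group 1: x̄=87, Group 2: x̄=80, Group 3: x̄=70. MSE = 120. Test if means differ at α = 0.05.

Grand mean = 79.0. SS_between = 1168.0, MS_between = 584.0. F = 4.867, F_crit ≈ 3.467. Reject H₀.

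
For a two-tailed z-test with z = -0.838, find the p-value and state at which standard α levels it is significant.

p = 2·P(Z > |-0.838|) = 2·(1 - Φ(0.838)) ≈ 0.402. Not significant at any standard level.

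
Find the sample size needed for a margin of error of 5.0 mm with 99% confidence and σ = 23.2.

n = (z*σ/E)² = (2.576×23.2/5.0)² = 142.9 → n = 143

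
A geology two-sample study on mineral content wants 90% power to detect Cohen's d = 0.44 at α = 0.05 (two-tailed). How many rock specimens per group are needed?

z_{α/2} = 1.96, z_β = Φ⁻¹(0.9) = 1.282. For small effect (d = 0.44): n per group = 2(z_{α/2} + z_β)²/d² = 2(1.96 + 1.282)²/0.44² = 108.6 → 109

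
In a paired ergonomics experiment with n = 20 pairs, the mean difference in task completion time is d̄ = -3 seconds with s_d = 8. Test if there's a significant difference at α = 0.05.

t = d̄/(s_d/√n) = -3/(8/√20) = -1.677. df = 19, critical t = ±2.093. Fail to reject H₀.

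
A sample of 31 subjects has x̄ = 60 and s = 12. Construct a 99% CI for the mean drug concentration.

CI = x̄ ± t*(s/√n) = 60 ± 2.75(12/√31) = (54.07, 65.93)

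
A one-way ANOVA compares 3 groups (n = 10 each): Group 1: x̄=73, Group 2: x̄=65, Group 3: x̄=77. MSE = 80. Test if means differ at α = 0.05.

Grand mean = 71.67. SS_between = 746.67, MS_between = 373.33. F = 4.667, F_crit ≈ 3.354. Reject H₀.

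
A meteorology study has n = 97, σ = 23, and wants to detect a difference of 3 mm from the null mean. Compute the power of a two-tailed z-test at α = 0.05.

SE = σ/√n = 23/√97 = 2.335. Non-centrality λ = d/SE = 3/2.335 = 1.285. Power ≈ Φ(λ - z_{α/2}) = Φ(1.285 - 1.96) = Φ(-0.675) = 0.25.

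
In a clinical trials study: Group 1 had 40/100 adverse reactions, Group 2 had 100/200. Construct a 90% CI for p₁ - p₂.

p̂₁ = 0.4, p̂₂ = 0.5. Difference = -0.1. CI = (-0.199, -0.001)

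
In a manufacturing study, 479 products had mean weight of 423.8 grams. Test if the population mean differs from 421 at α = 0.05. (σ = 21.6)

z = (x̄ - μ₀)/(σ/√n) = (423.8 - 421)/(21.6/√479) = 2.837. Critical value: ±1.96. Since |2.837| > 1.96, Reject H₀.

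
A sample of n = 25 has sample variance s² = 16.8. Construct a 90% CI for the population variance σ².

df = 24. χ²_{0.05} = 36.415, χ²_{0.95} = 13.848. CI for σ² = ((n-1)s²/χ²_{α/2}, (n-1)s²/χ²_{1-α/2}) = (24·16.8/36.415, 24·16.8/13.848) = (11.07, 29.12)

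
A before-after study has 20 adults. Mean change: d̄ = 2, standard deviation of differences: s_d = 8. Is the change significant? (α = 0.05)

t = d̄/(s_d/√n) = 2/(8/√20) = 1.118. df = 19, critical t = ±2.093. Fail to reject H₀.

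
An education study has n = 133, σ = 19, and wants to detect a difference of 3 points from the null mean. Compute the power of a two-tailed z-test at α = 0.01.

SE = σ/√n = 19/√133 = 1.648. Non-centrality λ = d/SE = 3/1.648 = 1.821. Power ≈ Φ(λ - z_{α/2}) = Φ(1.821 - 2.576) = Φ(-0.755) = 0.225.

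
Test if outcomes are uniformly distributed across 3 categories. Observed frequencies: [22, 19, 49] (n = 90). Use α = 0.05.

Expected = 30 each. χ² = Σ(O-E)²/E = 18.2. df = 2, critical value = 5.991. Reject H₀.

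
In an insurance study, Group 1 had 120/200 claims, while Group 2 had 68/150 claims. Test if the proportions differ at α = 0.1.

p̂₁ = 0.6, p̂₂ = 0.453, pooled p̂ = 0.537. z = 2.723. Critical: ±1.645. Reject H₀.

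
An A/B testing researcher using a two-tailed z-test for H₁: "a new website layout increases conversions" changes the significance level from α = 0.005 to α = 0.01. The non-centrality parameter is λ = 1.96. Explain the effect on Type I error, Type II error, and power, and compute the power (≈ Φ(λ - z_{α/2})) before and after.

Increasing α from 0.005 to 0.01:
• Type I error rate increases (α is the Type I rate by definition).
• Critical value moves from z_{α/2} = 2.807 to 2.576, so power = Φ(λ - z_{α/2}) goes from Φ(1.96 - 2.807) = 0.198 to Φ(1.96 - 2.576) = 0.269.
• Type II error rate β = 1 - power therefore decreases (0.802 → 0.731).
Appropriate when false negatives are costly — here, discarding a layout that would have improved conversions — lost revenue.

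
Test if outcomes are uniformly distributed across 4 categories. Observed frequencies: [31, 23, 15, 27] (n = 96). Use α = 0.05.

Expected = 24 each. χ² = Σ(O-E)²/E = 5.833. df = 3, critical value = 7.815. Fail to reject H₀.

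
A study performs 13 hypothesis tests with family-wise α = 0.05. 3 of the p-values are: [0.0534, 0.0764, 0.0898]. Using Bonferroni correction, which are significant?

Bonferroni α = 0.05/13 = 0.00385. None of the given p-values are significant.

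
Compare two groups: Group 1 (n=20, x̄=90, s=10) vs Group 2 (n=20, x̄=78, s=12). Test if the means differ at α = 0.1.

Pooled sp = 11.05. t = 3.436, df = 38. Critical t = ±1.686. Reject H₀.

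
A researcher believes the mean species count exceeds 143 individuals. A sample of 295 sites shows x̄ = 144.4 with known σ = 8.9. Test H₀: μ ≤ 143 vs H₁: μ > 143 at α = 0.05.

z = 2.702. Critical value: 1.645. Reject H₀.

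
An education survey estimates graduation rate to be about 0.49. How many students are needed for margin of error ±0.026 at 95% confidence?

n = z²p(1-p)/E² = 1.96²×0.49×0.51/0.026² = 1420.1 → n = 1421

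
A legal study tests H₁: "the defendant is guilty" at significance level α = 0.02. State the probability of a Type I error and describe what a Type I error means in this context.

P(Type I error) = α = 0.02. A Type I error is rejecting H₀ when H₀ is actually true (false positive) — here, concluding that the defendant is guilty when in fact this is not the case. Consequence: convicting an innocent person.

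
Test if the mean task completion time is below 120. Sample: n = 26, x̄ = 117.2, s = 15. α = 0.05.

t = (117.2 - 120)/(15/√26) = -0.952, df = 25. Critical t = -1.708. Fail to reject H₀.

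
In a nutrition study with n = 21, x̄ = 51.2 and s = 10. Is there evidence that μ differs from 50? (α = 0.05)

t = (x̄ - μ₀)/(s/√n) = (51.2 - 50)/(10/√21) = 0.55. df = 20, critical t = ±2.086. Fail to reject H₀.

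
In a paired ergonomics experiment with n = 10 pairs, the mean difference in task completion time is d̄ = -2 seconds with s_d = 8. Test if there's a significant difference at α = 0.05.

t = d̄/(s_d/√n) = -2/(8/√10) = -0.791. df = 9, critical t = ±2.262. Fail to reject H₀.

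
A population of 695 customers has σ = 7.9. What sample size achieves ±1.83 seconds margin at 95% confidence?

Without FPC: n₀ = (1.96×7.9/1.83)² = 71.592. With FPC: n = n₀N/(n₀+N-1) = 65.0 → n = 65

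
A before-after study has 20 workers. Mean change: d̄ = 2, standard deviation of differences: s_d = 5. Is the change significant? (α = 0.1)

t = d̄/(s_d/√n) = 2/(5/√20) = 1.789. df = 19, critical t = ±1.729. Reject H₀.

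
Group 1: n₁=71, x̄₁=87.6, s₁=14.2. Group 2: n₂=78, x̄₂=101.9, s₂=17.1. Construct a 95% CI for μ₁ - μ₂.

Difference = -14.3. SE = √(14.2²/71 + 17.1²/78) = 2.567. CI = (-19.33, -9.27)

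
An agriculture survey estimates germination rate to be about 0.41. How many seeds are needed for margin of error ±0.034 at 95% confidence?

n = z²p(1-p)/E² = 1.96²×0.41×0.59/0.034² = 803.9 → n = 804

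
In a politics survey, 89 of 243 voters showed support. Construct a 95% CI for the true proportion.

p̂ = 0.366. CI = p̂ ± z*√(p̂(1-p̂)/n) = (0.306, 0.427)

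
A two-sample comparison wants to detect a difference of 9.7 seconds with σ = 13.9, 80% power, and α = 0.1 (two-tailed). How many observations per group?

n per group = 2(z_α/2 + z_β)²σ²/d² = 2×(1.645 + 0.84)²×13.9²/9.7² = 25.4 → n = 26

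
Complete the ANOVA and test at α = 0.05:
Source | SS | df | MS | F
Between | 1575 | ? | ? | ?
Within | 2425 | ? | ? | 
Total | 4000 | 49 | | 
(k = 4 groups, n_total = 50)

df_between = 3, df_within = 46. MS_between = 525.0, MS_within = 52.72. F = 9.959, F_crit ≈ 2.807. Reject H₀.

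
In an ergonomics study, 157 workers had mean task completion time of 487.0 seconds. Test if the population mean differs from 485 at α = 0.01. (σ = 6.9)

z = (x̄ - μ₀)/(σ/√n) = (487.0 - 485)/(6.9/√157) = 3.632. Critical value: ±2.576. Since |3.632| > 2.576, Reject H₀.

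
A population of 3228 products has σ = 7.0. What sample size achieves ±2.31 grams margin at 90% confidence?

Without FPC: n₀ = (1.645×7.0/2.31)² = 24.849. With FPC: n = n₀N/(n₀+N-1) = 24.7 → n = 25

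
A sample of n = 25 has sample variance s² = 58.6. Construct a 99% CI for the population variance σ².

df = 24. χ²_{0.005} = 45.559, χ²_{0.995} = 9.886. CI for σ² = ((n-1)s²/χ²_{α/2}, (n-1)s²/χ²_{1-α/2}) = (24·58.6/45.559, 24·58.6/9.886) = (30.87, 142.26)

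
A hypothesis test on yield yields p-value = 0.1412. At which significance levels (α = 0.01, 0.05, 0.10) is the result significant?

p = 0.1412. Not significant at any of the given levels.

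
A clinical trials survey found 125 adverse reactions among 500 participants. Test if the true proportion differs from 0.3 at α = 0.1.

p̂ = 0.25, p₀ = 0.3. z = (p̂ - p₀)/√(p₀(1-p₀)/n) = -2.44. Critical: ±1.645. Reject H₀.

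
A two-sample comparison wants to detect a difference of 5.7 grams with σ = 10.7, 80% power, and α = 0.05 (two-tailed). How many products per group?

n per group = 2(z_α/2 + z_β)²σ²/d² = 2×(1.96 + 0.84)²×10.7²/5.7² = 55.3 → n = 56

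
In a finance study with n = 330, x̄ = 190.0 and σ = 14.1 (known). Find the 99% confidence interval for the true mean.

CI = x̄ ± z*(σ/√n) = 190.0 ± 2.576(14.1/√330) = 190.0 ± 2.0 = (188.0, 192.0)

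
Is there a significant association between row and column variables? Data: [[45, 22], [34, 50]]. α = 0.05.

χ² = 10.642. df = 1, critical = 3.841. Reject H₀. Variables are dependent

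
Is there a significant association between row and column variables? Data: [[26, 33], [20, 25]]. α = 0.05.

χ² = 0.001. df = 1, critical = 3.841. Fail to reject H₀. No evidence of dependence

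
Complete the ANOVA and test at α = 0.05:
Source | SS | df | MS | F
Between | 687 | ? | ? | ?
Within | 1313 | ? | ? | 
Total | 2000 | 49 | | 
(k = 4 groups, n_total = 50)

df_between = 3, df_within = 46. MS_between = 229.0, MS_within = 28.54. F = 8.023, F_crit ≈ 2.807. Reject H₀.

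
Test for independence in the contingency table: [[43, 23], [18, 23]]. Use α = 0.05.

χ² = 4.659. df = 1, critical = 3.841. Reject H₀. Variables are dependent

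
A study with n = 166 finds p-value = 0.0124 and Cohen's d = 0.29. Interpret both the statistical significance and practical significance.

Statistically significant (p = 0.0124 < 0.05). Cohen's d = 0.29 indicates a small effect size. Both statistical and practical significance should be considered.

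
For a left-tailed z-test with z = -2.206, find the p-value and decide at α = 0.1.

p = P(Z < -2.206) = Φ(-2.206) ≈ 0.0137. Since p < 0.1, reject H₀ (significant) at α = 0.1.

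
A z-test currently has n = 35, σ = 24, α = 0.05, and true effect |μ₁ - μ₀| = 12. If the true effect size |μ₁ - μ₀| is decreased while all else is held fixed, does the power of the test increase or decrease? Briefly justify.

Power decreases: a smaller true effect decreases the non-centrality λ = |μ₁ - μ₀|/(σ/√n).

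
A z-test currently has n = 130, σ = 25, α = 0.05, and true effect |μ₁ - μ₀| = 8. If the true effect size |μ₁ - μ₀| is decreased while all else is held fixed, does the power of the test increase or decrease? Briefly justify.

Power decreases: a smaller true effect decreases the non-centrality λ = |μ₁ - μ₀|/(σ/√n).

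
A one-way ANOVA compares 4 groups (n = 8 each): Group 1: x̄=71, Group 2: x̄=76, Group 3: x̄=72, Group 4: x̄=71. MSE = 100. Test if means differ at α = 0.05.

Grand mean = 72.5. SS_between = 136.0, MS_between = 45.33. F = 0.453, F_crit ≈ 2.947. Fail to reject H₀.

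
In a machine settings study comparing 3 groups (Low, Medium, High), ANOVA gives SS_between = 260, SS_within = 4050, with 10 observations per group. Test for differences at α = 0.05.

df_between = 2, df_within = 27. F = MS_between/MS_within = 130.0/150.0 = 0.867. F_crit ≈ 3.354. Fail to reject H₀.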